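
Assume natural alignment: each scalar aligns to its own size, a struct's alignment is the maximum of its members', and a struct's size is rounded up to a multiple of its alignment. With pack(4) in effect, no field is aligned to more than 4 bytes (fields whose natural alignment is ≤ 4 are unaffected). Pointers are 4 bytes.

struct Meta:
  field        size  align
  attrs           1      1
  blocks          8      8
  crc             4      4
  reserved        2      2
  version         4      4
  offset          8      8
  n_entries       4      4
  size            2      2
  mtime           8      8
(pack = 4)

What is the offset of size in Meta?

attrs at 0 (size 1, align 1) → ends 1
pad 3 to align 4 for blocks
blocks at 4 (size 8, align 4) → ends 12
crc at 12 (size 4, align 4) → ends 16
reserved at 16 (size 2, align 2) → ends 18
pad 2 to align 4 for version
version at 20 (size 4, align 4) → ends 24
offset at 24 (size 8, align 4) → ends 32
n_entries at 32 (size 4, align 4) → ends 36
size at 36 (size 2, align 2) → ends 38

36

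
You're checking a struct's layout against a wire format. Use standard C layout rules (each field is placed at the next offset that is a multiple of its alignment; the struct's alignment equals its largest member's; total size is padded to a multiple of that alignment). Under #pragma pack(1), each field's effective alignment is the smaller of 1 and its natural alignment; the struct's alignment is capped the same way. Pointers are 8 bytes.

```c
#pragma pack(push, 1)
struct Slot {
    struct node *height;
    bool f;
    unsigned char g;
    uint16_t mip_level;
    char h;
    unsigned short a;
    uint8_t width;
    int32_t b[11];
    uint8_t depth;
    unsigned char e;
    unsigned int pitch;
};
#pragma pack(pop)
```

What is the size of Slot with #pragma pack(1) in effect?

66

0..8  height  (8B, 1-aligned)
8..9  f  (1B, 1-aligned)
9..10  g  (1B, 1-aligned)
10..12  mip_level  (2B, 1-aligned)
12..13  h  (1B, 1-aligned)
13..15  a  (2B, 1-aligned)
15..16  width  (1B, 1-aligned)
16..60  b  (44B, 1-aligned)
60..61  depth  (1B, 1-aligned)
61..62  e  (1B, 1-aligned)
62..66  pitch  (4B, 1-aligned)
sizeof = 66, alignof = 1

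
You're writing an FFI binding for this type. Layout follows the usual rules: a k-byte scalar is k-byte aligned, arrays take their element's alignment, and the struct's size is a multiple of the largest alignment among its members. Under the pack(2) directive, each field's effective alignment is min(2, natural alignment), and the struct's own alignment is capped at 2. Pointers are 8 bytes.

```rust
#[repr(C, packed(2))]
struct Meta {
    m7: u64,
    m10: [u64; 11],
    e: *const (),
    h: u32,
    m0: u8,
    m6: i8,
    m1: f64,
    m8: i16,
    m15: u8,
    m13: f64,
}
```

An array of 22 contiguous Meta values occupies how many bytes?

2860

@0: m7 [8B, align 2] → 8
@8: m10 [88B, align 2] → 96
@96: e [8B, align 2] → 104
@104: h [4B, align 2] → 108
@108: m0 [1B, align 1] → 109
@109: m6 [1B, align 1] → 110
@110: m1 [8B, align 2] → 118
@118: m8 [2B, align 2] → 120
@120: m15 [1B, align 1] → 121
+1 pad (align 2)
@122: m13 [8B, align 2] → 130
size 130, align 2
array of 22: 22 × 130 = 2860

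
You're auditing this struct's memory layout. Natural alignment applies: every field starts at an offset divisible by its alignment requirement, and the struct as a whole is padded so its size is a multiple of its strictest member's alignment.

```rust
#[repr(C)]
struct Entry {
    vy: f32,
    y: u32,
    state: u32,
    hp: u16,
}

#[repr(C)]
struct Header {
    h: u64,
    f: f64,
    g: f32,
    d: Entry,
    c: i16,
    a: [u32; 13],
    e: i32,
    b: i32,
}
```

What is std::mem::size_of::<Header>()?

104 bytes

Entry: vy at 0 (size 4, align 4) → ends 4; y at 4 (size 4, align 4) → ends 8; state at 8 (size 4, align 4) → ends 12; hp at 12 (size 2, align 2) → ends 14; tail pad 2 to reach multiple of 4; total 16 bytes, alignment 4
h at 0 (size 8, align 8) → ends 8
f at 8 (size 8, align 8) → ends 16
g at 16 (size 4, align 4) → ends 20
d at 20 (size 16, align 4) → ends 36
c at 36 (size 2, align 2) → ends 38
pad 2 to align 4 for a
a at 40 (size 52, align 4) → ends 92
e at 92 (size 4, align 4) → ends 96
b at 96 (size 4, align 4) → ends 100
tail pad 4 to reach multiple of 8
total 104 bytes, alignment 8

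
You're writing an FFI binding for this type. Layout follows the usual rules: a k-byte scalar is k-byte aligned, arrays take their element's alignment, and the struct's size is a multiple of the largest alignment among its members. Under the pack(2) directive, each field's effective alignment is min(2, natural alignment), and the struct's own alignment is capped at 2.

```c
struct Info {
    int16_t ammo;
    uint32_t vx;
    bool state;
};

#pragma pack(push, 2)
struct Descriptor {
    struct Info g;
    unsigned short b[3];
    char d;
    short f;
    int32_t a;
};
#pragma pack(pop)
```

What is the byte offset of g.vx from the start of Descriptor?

4

Info: @0: ammo [2B, align 2] → 2; +2 pad (align 4); @4: vx [4B, align 4] → 8; @8: state [1B, align 1] → 9; +3 tail pad (align 4); size 12, align 4
@0: g [12B, align 2] → 12
within Info: vx at 4
0 + 4 = 4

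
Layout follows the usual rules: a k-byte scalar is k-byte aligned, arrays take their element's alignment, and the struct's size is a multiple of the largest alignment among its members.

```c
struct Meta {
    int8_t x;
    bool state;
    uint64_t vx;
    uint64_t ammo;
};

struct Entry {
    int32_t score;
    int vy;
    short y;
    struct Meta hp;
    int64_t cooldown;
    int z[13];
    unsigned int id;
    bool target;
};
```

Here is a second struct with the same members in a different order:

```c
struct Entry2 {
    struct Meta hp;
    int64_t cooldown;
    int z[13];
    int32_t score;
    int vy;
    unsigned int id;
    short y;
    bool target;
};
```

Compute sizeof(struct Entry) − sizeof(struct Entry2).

8

Meta: 0..1  x  (1B, 1-aligned); 1..2  state  (1B, 1-aligned); 2..8  -- padding (6B); 8..16  vx  (8B, 8-aligned); 16..24  ammo  (8B, 8-aligned); sizeof = 24, alignof = 8
0..4  score  (4B, 4-aligned)
4..8  vy  (4B, 4-aligned)
8..10  y  (2B, 2-aligned)
10..16  -- padding (6B)
16..40  hp  (24B, 8-aligned)
40..48  cooldown  (8B, 8-aligned)
48..100  z  (52B, 4-aligned)
100..104  id  (4B, 4-aligned)
104..105  target  (1B, 1-aligned)
105..112  -- tail padding (7B)
sizeof = 112, alignof = 8
— Entry2 —
0..24  hp  (24B, 8-aligned)
24..32  cooldown  (8B, 8-aligned)
32..84  z  (52B, 4-aligned)
84..88  score  (4B, 4-aligned)
88..92  vy  (4B, 4-aligned)
92..96  id  (4B, 4-aligned)
96..98  y  (2B, 2-aligned)
98..99  target  (1B, 1-aligned)
99..104  -- tail padding (5B)
sizeof = 104, alignof = 8
112 − 104 = 8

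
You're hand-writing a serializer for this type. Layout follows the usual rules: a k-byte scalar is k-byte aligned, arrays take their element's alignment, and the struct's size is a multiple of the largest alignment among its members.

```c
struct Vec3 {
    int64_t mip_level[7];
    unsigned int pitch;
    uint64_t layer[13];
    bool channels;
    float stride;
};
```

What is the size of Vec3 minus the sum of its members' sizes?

7

mip_level at 0 (size 56, align 8) → ends 56
pitch at 56 (size 4, align 4) → ends 60
pad 4 to align 8 for layer
layer at 64 (size 104, align 8) → ends 168
channels at 168 (size 1, align 1) → ends 169
pad 3 to align 4 for stride
stride at 172 (size 4, align 4) → ends 176
total 176 bytes, alignment 8
data bytes 169, size 176 → padding 7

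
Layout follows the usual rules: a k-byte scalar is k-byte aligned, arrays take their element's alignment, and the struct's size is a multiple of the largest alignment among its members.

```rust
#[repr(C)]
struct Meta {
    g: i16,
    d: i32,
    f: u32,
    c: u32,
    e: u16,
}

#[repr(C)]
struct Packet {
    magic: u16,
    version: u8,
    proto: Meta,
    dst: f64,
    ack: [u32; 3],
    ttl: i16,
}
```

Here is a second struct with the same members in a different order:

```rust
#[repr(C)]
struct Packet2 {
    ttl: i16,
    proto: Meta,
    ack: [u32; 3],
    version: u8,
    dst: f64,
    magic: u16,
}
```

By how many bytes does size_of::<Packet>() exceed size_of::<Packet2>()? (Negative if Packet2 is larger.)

-8

Meta: 0..2  g  (2B, 2-aligned); 2..4  -- padding (2B); 4..8  d  (4B, 4-aligned); 8..12  f  (4B, 4-aligned); 12..16  c  (4B, 4-aligned); 16..18  e  (2B, 2-aligned); 18..20  -- tail padding (2B); sizeof = 20, alignof = 4
0..2  magic  (2B, 2-aligned)
2..3  version  (1B, 1-aligned)
3..4  -- padding (1B)
4..24  proto  (20B, 4-aligned)
24..32  dst  (8B, 8-aligned)
32..44  ack  (12B, 4-aligned)
44..46  ttl  (2B, 2-aligned)
46..48  -- tail padding (2B)
sizeof = 48, alignof = 8
— Packet2 —
0..2  ttl  (2B, 2-aligned)
2..4  -- padding (2B)
4..24  proto  (20B, 4-aligned)
24..36  ack  (12B, 4-aligned)
36..37  version  (1B, 1-aligned)
37..40  -- padding (3B)
40..48  dst  (8B, 8-aligned)
48..50  magic  (2B, 2-aligned)
50..56  -- tail padding (6B)
sizeof = 56, alignof = 8
48 − 56 = -8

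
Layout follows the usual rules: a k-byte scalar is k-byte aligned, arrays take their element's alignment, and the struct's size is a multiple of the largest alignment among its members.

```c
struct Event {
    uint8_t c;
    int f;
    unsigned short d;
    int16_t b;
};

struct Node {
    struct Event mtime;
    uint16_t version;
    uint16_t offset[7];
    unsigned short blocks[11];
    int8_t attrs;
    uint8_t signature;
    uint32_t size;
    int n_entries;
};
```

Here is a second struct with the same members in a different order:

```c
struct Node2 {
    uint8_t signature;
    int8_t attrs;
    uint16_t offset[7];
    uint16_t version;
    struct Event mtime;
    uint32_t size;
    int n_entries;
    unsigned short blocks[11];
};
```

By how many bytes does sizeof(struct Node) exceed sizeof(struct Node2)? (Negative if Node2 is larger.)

Event: @0: c [1B, align 1] → 1; +3 pad (align 4); @4: f [4B, align 4] → 8; @8: d [2B, align 2] → 10; @10: b [2B, align 2] → 12; size 12, align 4
@0: mtime [12B, align 4] → 12
@12: version [2B, align 2] → 14
@14: offset [14B, align 2] → 28
@28: blocks [22B, align 2] → 50
@50: attrs [1B, align 1] → 51
@51: signature [1B, align 1] → 52
@52: size [4B, align 4] → 56
@56: n_entries [4B, align 4] → 60
size 60, align 4
— Node2 —
@0: signature [1B, align 1] → 1
@1: attrs [1B, align 1] → 2
@2: offset [14B, align 2] → 16
@16: version [2B, align 2] → 18
+2 pad (align 4)
@20: mtime [12B, align 4] → 32
@32: size [4B, align 4] → 36
@36: n_entries [4B, align 4] → 40
@40: blocks [22B, align 2] → 62
+2 tail pad (align 4)
size 64, align 4
60 − 64 = -4

-4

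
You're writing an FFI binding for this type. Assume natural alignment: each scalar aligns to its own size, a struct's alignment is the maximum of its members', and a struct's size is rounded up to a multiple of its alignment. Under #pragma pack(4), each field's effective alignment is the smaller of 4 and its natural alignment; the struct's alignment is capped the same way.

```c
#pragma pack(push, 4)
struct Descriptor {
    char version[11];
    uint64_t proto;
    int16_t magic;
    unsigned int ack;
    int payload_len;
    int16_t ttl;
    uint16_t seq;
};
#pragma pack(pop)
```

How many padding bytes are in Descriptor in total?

@0: version [11B, align 1] → 11
+1 pad (align 4)
@12: proto [8B, align 4] → 20
@20: magic [2B, align 2] → 22
+2 pad (align 4)
@24: ack [4B, align 4] → 28
@28: payload_len [4B, align 4] → 32
@32: ttl [2B, align 2] → 34
@34: seq [2B, align 2] → 36
size 36, align 4
data bytes 33, size 36 → padding 3

3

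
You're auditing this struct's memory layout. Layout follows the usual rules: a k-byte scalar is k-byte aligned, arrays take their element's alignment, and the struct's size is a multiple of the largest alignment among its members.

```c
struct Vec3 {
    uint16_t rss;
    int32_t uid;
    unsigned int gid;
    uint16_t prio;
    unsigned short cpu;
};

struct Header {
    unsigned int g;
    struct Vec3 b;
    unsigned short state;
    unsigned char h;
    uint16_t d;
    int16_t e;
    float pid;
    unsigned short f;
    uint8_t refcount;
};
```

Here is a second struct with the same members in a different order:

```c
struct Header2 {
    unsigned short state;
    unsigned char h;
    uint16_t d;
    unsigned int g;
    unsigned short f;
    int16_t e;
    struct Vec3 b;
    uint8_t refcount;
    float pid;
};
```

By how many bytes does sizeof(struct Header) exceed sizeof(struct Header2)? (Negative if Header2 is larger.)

-4

Vec3: rss at 0 (size 2, align 2) → ends 2; pad 2 to align 4 for uid; uid at 4 (size 4, align 4) → ends 8; gid at 8 (size 4, align 4) → ends 12; prio at 12 (size 2, align 2) → ends 14; cpu at 14 (size 2, align 2) → ends 16; total 16 bytes, alignment 4
g at 0 (size 4, align 4) → ends 4
b at 4 (size 16, align 4) → ends 20
state at 20 (size 2, align 2) → ends 22
h at 22 (size 1, align 1) → ends 23
pad 1 to align 2 for d
d at 24 (size 2, align 2) → ends 26
e at 26 (size 2, align 2) → ends 28
pid at 28 (size 4, align 4) → ends 32
f at 32 (size 2, align 2) → ends 34
refcount at 34 (size 1, align 1) → ends 35
tail pad 1 to reach multiple of 4
total 36 bytes, alignment 4
— Header2 —
state at 0 (size 2, align 2) → ends 2
h at 2 (size 1, align 1) → ends 3
pad 1 to align 2 for d
d at 4 (size 2, align 2) → ends 6
pad 2 to align 4 for g
g at 8 (size 4, align 4) → ends 12
f at 12 (size 2, align 2) → ends 14
e at 14 (size 2, align 2) → ends 16
b at 16 (size 16, align 4) → ends 32
refcount at 32 (size 1, align 1) → ends 33
pad 3 to align 4 for pid
pid at 36 (size 4, align 4) → ends 40
total 40 bytes, alignment 4
36 − 40 = -4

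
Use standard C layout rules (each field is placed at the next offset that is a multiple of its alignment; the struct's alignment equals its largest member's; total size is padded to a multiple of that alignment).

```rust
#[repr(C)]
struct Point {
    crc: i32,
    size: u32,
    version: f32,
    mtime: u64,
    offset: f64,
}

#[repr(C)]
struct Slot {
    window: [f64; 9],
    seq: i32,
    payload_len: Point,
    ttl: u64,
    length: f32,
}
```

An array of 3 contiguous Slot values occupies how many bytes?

Point: 0..4  crc  (4B, 4-aligned); 4..8  size  (4B, 4-aligned); 8..12  version  (4B, 4-aligned); 12..16  -- padding (4B); 16..24  mtime  (8B, 8-aligned); 24..32  offset  (8B, 8-aligned); sizeof = 32, alignof = 8
0..72  window  (72B, 8-aligned)
72..76  seq  (4B, 4-aligned)
76..80  -- padding (4B)
80..112  payload_len  (32B, 8-aligned)
112..120  ttl  (8B, 8-aligned)
120..124  length  (4B, 4-aligned)
124..128  -- tail padding (4B)
sizeof = 128, alignof = 8
array of 3: 3 × 128 = 384

384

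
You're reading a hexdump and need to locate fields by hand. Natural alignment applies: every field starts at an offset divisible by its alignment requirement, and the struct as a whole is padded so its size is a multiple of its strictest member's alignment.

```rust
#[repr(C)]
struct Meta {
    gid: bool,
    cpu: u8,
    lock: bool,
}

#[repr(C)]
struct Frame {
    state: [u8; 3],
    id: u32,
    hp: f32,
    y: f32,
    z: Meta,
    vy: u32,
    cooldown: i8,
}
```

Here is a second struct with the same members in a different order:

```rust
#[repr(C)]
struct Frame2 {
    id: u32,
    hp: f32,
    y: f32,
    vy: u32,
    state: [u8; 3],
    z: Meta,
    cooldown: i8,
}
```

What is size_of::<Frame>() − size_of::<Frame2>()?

Meta: gid at 0 (size 1, align 1) → ends 1; cpu at 1 (size 1, align 1) → ends 2; lock at 2 (size 1, align 1) → ends 3; total 3 bytes, alignment 1
state at 0 (size 3, align 1) → ends 3
pad 1 to align 4 for id
id at 4 (size 4, align 4) → ends 8
hp at 8 (size 4, align 4) → ends 12
y at 12 (size 4, align 4) → ends 16
z at 16 (size 3, align 1) → ends 19
pad 1 to align 4 for vy
vy at 20 (size 4, align 4) → ends 24
cooldown at 24 (size 1, align 1) → ends 25
tail pad 3 to reach multiple of 4
total 28 bytes, alignment 4
— Frame2 —
id at 0 (size 4, align 4) → ends 4
hp at 4 (size 4, align 4) → ends 8
y at 8 (size 4, align 4) → ends 12
vy at 12 (size 4, align 4) → ends 16
state at 16 (size 3, align 1) → ends 19
z at 19 (size 3, align 1) → ends 22
cooldown at 22 (size 1, align 1) → ends 23
tail pad 1 to reach multiple of 4
total 24 bytes, alignment 4
28 − 24 = 4

4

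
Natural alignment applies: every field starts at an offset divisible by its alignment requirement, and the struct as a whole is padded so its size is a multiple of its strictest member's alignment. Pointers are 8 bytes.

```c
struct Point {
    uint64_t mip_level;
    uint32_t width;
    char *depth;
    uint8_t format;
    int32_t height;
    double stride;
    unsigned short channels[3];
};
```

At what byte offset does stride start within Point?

32

0..8  mip_level  (8B, 8-aligned)
8..12  width  (4B, 4-aligned)
12..16  -- padding (4B)
16..24  depth  (8B, 8-aligned)
24..25  format  (1B, 1-aligned)
25..28  -- padding (3B)
28..32  height  (4B, 4-aligned)
32..40  stride  (8B, 8-aligned)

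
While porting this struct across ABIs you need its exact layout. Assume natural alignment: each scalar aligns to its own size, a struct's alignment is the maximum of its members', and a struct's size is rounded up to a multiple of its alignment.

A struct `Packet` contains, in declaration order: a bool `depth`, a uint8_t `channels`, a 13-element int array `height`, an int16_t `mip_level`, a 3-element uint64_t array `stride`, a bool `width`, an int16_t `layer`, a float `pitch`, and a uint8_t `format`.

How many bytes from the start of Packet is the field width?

88

0..1  depth  (1B, 1-aligned)
1..2  channels  (1B, 1-aligned)
2..4  -- padding (2B)
4..56  height  (52B, 4-aligned)
56..58  mip_level  (2B, 2-aligned)
58..64  -- padding (6B)
64..88  stride  (24B, 8-aligned)
88..89  width  (1B, 1-aligned)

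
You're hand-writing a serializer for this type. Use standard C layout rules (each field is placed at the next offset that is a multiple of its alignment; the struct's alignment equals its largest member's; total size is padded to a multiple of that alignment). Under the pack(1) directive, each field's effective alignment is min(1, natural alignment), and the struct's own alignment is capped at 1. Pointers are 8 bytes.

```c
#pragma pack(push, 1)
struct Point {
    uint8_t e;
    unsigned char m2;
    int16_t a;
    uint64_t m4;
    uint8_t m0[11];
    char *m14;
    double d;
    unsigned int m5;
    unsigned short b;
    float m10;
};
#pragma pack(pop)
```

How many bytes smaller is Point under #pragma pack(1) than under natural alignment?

natural layout:
  e at 0 (size 1, align 1) → ends 1
  m2 at 1 (size 1, align 1) → ends 2
  a at 2 (size 2, align 2) → ends 4
  pad 4 to align 8 for m4
  m4 at 8 (size 8, align 8) → ends 16
  m0 at 16 (size 11, align 1) → ends 27
  pad 5 to align 8 for m14
  m14 at 32 (size 8, align 8) → ends 40
  d at 40 (size 8, align 8) → ends 48
  m5 at 48 (size 4, align 4) → ends 52
  b at 52 (size 2, align 2) → ends 54
  pad 2 to align 4 for m10
  m10 at 56 (size 4, align 4) → ends 60
  tail pad 4 to reach multiple of 8
  total 64 bytes, alignment 8
packed(1) layout:
  e at 0 (size 1, align 1) → ends 1
  m2 at 1 (size 1, align 1) → ends 2
  a at 2 (size 2, align 1) → ends 4
  m4 at 4 (size 8, align 1) → ends 12
  m0 at 12 (size 11, align 1) → ends 23
  m14 at 23 (size 8, align 1) → ends 31
  d at 31 (size 8, align 1) → ends 39
  m5 at 39 (size 4, align 1) → ends 43
  b at 43 (size 2, align 1) → ends 45
  m10 at 45 (size 4, align 1) → ends 49
  total 49 bytes, alignment 1
64 − 49 = 15

15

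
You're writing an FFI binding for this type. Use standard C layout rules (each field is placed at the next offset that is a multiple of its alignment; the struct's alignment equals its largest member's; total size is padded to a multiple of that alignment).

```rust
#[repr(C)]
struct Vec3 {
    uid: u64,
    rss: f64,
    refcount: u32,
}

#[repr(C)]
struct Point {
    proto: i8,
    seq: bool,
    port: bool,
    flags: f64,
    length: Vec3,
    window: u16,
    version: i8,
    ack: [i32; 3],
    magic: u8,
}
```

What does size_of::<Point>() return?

64

Vec3: @0: uid [8B, align 8] → 8; @8: rss [8B, align 8] → 16; @16: refcount [4B, align 4] → 20; +4 tail pad (align 8); size 24, align 8
@0: proto [1B, align 1] → 1
@1: seq [1B, align 1] → 2
@2: port [1B, align 1] → 3
+5 pad (align 8)
@8: flags [8B, align 8] → 16
@16: length [24B, align 8] → 40
@40: window [2B, align 2] → 42
@42: version [1B, align 1] → 43
+1 pad (align 4)
@44: ack [12B, align 4] → 56
@56: magic [1B, align 1] → 57
+7 tail pad (align 8)
size 64, align 8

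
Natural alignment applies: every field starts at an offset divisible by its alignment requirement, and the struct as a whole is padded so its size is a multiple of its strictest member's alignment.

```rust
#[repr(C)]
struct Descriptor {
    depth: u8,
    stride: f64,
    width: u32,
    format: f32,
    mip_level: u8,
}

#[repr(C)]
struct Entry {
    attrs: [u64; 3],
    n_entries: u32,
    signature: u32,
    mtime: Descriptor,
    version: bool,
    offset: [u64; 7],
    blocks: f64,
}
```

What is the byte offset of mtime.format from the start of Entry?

Descriptor: 0..1  depth  (1B, 1-aligned); 1..8  -- padding (7B); 8..16  stride  (8B, 8-aligned); 16..20  width  (4B, 4-aligned); 20..24  format  (4B, 4-aligned); 24..25  mip_level  (1B, 1-aligned); 25..32  -- tail padding (7B); sizeof = 32, alignof = 8
0..24  attrs  (24B, 8-aligned)
24..28  n_entries  (4B, 4-aligned)
28..32  signature  (4B, 4-aligned)
32..64  mtime  (32B, 8-aligned)
within Descriptor: format at 20
32 + 20 = 52

52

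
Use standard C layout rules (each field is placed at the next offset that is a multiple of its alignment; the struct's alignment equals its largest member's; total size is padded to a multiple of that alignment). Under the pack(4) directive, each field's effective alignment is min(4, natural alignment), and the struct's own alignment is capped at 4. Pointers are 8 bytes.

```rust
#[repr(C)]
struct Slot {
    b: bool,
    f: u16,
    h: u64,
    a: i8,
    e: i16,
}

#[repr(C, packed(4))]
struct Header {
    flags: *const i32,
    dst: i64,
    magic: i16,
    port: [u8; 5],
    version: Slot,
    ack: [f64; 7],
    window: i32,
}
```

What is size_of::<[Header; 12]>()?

Slot: @0: b [1B, align 1] → 1; +1 pad (align 2); @2: f [2B, align 2] → 4; +4 pad (align 8); @8: h [8B, align 8] → 16; @16: a [1B, align 1] → 17; +1 pad (align 2); @18: e [2B, align 2] → 20; +4 tail pad (align 8); size 24, align 8
@0: flags [8B, align 4] → 8
@8: dst [8B, align 4] → 16
@16: magic [2B, align 2] → 18
@18: port [5B, align 1] → 23
+1 pad (align 4)
@24: version [24B, align 4] → 48
@48: ack [56B, align 4] → 104
@104: window [4B, align 4] → 108
size 108, align 4
array of 12: 12 × 108 = 1296

1296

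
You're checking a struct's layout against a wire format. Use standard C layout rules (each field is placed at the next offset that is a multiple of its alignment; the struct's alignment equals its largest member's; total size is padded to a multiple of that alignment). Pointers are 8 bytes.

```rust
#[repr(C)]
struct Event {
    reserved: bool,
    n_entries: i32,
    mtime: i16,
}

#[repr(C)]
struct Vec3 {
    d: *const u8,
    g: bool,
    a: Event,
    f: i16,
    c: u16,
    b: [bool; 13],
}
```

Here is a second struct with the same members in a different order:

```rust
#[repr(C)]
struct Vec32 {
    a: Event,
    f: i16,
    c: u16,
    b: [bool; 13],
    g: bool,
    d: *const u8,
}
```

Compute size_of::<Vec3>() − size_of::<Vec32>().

8

Event: reserved at 0 (size 1, align 1) → ends 1; pad 3 to align 4 for n_entries; n_entries at 4 (size 4, align 4) → ends 8; mtime at 8 (size 2, align 2) → ends 10; tail pad 2 to reach multiple of 4; total 12 bytes, alignment 4
d at 0 (size 8, align 8) → ends 8
g at 8 (size 1, align 1) → ends 9
pad 3 to align 4 for a
a at 12 (size 12, align 4) → ends 24
f at 24 (size 2, align 2) → ends 26
c at 26 (size 2, align 2) → ends 28
b at 28 (size 13, align 1) → ends 41
tail pad 7 to reach multiple of 8
total 48 bytes, alignment 8
— Vec32 —
a at 0 (size 12, align 4) → ends 12
f at 12 (size 2, align 2) → ends 14
c at 14 (size 2, align 2) → ends 16
b at 16 (size 13, align 1) → ends 29
g at 29 (size 1, align 1) → ends 30
pad 2 to align 8 for d
d at 32 (size 8, align 8) → ends 40
total 40 bytes, alignment 8
48 − 40 = 8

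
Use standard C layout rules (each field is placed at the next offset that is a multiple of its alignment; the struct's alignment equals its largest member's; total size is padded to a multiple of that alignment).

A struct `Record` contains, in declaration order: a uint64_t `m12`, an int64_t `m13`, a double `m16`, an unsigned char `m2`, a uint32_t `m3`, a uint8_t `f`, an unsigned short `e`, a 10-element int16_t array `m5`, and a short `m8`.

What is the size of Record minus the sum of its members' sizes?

@0: m12 [8B, align 8] → 8
@8: m13 [8B, align 8] → 16
@16: m16 [8B, align 8] → 24
@24: m2 [1B, align 1] → 25
+3 pad (align 4)
@28: m3 [4B, align 4] → 32
@32: f [1B, align 1] → 33
+1 pad (align 2)
@34: e [2B, align 2] → 36
@36: m5 [20B, align 2] → 56
@56: m8 [2B, align 2] → 58
+6 tail pad (align 8)
size 64, align 8
data bytes 54, size 64 → padding 10

10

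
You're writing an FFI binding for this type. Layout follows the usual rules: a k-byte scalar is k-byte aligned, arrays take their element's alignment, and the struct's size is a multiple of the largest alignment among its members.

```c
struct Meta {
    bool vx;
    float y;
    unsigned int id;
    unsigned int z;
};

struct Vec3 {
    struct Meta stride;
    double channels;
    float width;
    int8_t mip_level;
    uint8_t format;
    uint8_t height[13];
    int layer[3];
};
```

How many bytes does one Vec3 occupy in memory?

56 bytes

Meta: vx at 0 (size 1, align 1) → ends 1; pad 3 to align 4 for y; y at 4 (size 4, align 4) → ends 8; id at 8 (size 4, align 4) → ends 12; z at 12 (size 4, align 4) → ends 16; total 16 bytes, alignment 4
stride at 0 (size 16, align 4) → ends 16
channels at 16 (size 8, align 8) → ends 24
width at 24 (size 4, align 4) → ends 28
mip_level at 28 (size 1, align 1) → ends 29
format at 29 (size 1, align 1) → ends 30
height at 30 (size 13, align 1) → ends 43
pad 1 to align 4 for layer
layer at 44 (size 12, align 4) → ends 56
total 56 bytes, alignment 8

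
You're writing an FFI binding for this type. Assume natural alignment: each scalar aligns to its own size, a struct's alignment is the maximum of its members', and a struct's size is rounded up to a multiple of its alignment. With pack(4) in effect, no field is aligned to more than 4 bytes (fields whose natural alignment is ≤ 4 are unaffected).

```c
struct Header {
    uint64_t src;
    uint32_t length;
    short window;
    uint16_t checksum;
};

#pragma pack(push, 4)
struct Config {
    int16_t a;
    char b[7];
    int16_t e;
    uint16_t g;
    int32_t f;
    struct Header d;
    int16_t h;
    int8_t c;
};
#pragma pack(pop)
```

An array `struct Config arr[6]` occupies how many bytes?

240

Header: src at 0 (size 8, align 8) → ends 8; length at 8 (size 4, align 4) → ends 12; window at 12 (size 2, align 2) → ends 14; checksum at 14 (size 2, align 2) → ends 16; total 16 bytes, alignment 8
a at 0 (size 2, align 2) → ends 2
b at 2 (size 7, align 1) → ends 9
pad 1 to align 2 for e
e at 10 (size 2, align 2) → ends 12
g at 12 (size 2, align 2) → ends 14
pad 2 to align 4 for f
f at 16 (size 4, align 4) → ends 20
d at 20 (size 16, align 4) → ends 36
h at 36 (size 2, align 2) → ends 38
c at 38 (size 1, align 1) → ends 39
tail pad 1 to reach multiple of 4
total 40 bytes, alignment 4
array of 6: 6 × 40 = 240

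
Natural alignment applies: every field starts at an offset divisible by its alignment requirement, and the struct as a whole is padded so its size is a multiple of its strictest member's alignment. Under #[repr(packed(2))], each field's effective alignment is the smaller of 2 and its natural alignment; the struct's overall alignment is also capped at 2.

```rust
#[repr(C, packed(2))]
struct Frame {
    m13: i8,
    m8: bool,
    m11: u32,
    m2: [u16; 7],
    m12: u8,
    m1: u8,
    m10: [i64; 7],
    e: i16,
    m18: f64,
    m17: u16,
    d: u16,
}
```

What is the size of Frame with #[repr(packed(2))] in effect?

92

@0: m13 [1B, align 1] → 1
@1: m8 [1B, align 1] → 2
@2: m11 [4B, align 2] → 6
@6: m2 [14B, align 2] → 20
@20: m12 [1B, align 1] → 21
@21: m1 [1B, align 1] → 22
@22: m10 [56B, align 2] → 78
@78: e [2B, align 2] → 80
@80: m18 [8B, align 2] → 88
@88: m17 [2B, align 2] → 90
@90: d [2B, align 2] → 92
size 92, align 2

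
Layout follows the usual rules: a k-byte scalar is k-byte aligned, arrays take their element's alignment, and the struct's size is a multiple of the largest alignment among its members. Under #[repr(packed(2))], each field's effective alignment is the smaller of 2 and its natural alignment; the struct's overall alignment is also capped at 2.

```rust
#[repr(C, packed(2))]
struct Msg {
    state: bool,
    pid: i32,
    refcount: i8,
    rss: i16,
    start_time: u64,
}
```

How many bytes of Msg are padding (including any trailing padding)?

@0: state [1B, align 1] → 1
+1 pad (align 2)
@2: pid [4B, align 2] → 6
@6: refcount [1B, align 1] → 7
+1 pad (align 2)
@8: rss [2B, align 2] → 10
@10: start_time [8B, align 2] → 18
size 18, align 2
data bytes 16, size 18 → padding 2

2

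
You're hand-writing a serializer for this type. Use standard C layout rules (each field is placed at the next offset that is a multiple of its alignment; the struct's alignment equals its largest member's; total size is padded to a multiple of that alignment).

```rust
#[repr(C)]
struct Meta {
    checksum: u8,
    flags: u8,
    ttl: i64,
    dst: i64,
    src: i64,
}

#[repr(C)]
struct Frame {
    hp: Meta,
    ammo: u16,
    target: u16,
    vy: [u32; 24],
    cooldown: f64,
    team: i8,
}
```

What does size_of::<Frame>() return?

152 bytes

Meta: @0: checksum [1B, align 1] → 1; @1: flags [1B, align 1] → 2; +6 pad (align 8); @8: ttl [8B, align 8] → 16; @16: dst [8B, align 8] → 24; @24: src [8B, align 8] → 32; size 32, align 8
@0: hp [32B, align 8] → 32
@32: ammo [2B, align 2] → 34
@34: target [2B, align 2] → 36
@36: vy [96B, align 4] → 132
+4 pad (align 8)
@136: cooldown [8B, align 8] → 144
@144: team [1B, align 1] → 145
+7 tail pad (align 8)
size 152, align 8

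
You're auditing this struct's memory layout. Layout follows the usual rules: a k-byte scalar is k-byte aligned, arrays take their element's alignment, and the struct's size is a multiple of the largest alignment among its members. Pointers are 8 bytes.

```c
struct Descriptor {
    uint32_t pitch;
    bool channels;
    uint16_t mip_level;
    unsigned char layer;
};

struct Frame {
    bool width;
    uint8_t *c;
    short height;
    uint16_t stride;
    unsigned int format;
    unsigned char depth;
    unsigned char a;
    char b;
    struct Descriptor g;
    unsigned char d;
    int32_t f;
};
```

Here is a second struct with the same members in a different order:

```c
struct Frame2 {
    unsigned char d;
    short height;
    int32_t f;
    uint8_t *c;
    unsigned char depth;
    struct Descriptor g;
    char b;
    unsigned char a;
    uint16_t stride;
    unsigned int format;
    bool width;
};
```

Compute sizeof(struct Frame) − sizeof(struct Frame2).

Descriptor: @0: pitch [4B, align 4] → 4; @4: channels [1B, align 1] → 5; +1 pad (align 2); @6: mip_level [2B, align 2] → 8; @8: layer [1B, align 1] → 9; +3 tail pad (align 4); size 12, align 4
@0: width [1B, align 1] → 1
+7 pad (align 8)
@8: c [8B, align 8] → 16
@16: height [2B, align 2] → 18
@18: stride [2B, align 2] → 20
@20: format [4B, align 4] → 24
@24: depth [1B, align 1] → 25
@25: a [1B, align 1] → 26
@26: b [1B, align 1] → 27
+1 pad (align 4)
@28: g [12B, align 4] → 40
@40: d [1B, align 1] → 41
+3 pad (align 4)
@44: f [4B, align 4] → 48
size 48, align 8
— Frame2 —
@0: d [1B, align 1] → 1
+1 pad (align 2)
@2: height [2B, align 2] → 4
@4: f [4B, align 4] → 8
@8: c [8B, align 8] → 16
@16: depth [1B, align 1] → 17
+3 pad (align 4)
@20: g [12B, align 4] → 32
@32: b [1B, align 1] → 33
@33: a [1B, align 1] → 34
@34: stride [2B, align 2] → 36
@36: format [4B, align 4] → 40
@40: width [1B, align 1] → 41
+7 tail pad (align 8)
size 48, align 8
48 − 48 = 0

0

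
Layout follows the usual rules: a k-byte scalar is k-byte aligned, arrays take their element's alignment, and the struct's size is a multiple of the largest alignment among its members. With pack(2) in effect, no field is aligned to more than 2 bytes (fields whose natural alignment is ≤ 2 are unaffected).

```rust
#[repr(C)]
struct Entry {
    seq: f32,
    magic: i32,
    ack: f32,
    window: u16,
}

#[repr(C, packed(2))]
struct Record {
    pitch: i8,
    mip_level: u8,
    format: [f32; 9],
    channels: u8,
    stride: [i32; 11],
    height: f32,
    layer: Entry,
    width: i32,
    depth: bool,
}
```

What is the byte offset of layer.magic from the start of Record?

Entry: @0: seq [4B, align 4] → 4; @4: magic [4B, align 4] → 8; @8: ack [4B, align 4] → 12; @12: window [2B, align 2] → 14; +2 tail pad (align 4); size 16, align 4
@0: pitch [1B, align 1] → 1
@1: mip_level [1B, align 1] → 2
@2: format [36B, align 2] → 38
@38: channels [1B, align 1] → 39
+1 pad (align 2)
@40: stride [44B, align 2] → 84
@84: height [4B, align 2] → 88
@88: layer [16B, align 2] → 104
within Entry: magic at 4
88 + 4 = 92

92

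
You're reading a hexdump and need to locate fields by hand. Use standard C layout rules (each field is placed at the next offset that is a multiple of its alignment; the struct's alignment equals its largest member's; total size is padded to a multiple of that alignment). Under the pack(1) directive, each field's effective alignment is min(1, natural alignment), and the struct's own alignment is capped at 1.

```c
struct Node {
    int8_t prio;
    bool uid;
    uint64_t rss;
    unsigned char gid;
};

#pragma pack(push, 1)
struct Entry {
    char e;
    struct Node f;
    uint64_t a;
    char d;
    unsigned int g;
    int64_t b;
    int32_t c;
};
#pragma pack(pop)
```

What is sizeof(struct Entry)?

50

Node: @0: prio [1B, align 1] → 1; @1: uid [1B, align 1] → 2; +6 pad (align 8); @8: rss [8B, align 8] → 16; @16: gid [1B, align 1] → 17; +7 tail pad (align 8); size 24, align 8
@0: e [1B, align 1] → 1
@1: f [24B, align 1] → 25
@25: a [8B, align 1] → 33
@33: d [1B, align 1] → 34
@34: g [4B, align 1] → 38
@38: b [8B, align 1] → 46
@46: c [4B, align 1] → 50
size 50, align 1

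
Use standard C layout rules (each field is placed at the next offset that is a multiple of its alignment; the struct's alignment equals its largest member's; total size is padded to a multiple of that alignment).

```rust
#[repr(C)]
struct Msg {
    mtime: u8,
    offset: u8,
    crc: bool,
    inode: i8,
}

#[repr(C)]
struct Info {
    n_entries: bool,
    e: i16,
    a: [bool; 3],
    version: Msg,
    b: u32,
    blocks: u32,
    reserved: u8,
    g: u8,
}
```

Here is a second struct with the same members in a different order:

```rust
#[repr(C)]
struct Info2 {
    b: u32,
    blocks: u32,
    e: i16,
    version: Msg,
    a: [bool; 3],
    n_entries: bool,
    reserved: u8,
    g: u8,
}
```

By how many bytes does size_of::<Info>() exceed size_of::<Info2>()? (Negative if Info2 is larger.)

Msg: 0..1  mtime  (1B, 1-aligned); 1..2  offset  (1B, 1-aligned); 2..3  crc  (1B, 1-aligned); 3..4  inode  (1B, 1-aligned); sizeof = 4, alignof = 1
0..1  n_entries  (1B, 1-aligned)
1..2  -- padding (1B)
2..4  e  (2B, 2-aligned)
4..7  a  (3B, 1-aligned)
7..11  version  (4B, 1-aligned)
11..12  -- padding (1B)
12..16  b  (4B, 4-aligned)
16..20  blocks  (4B, 4-aligned)
20..21  reserved  (1B, 1-aligned)
21..22  g  (1B, 1-aligned)
22..24  -- tail padding (2B)
sizeof = 24, alignof = 4
— Info2 —
0..4  b  (4B, 4-aligned)
4..8  blocks  (4B, 4-aligned)
8..10  e  (2B, 2-aligned)
10..14  version  (4B, 1-aligned)
14..17  a  (3B, 1-aligned)
17..18  n_entries  (1B, 1-aligned)
18..19  reserved  (1B, 1-aligned)
19..20  g  (1B, 1-aligned)
sizeof = 20, alignof = 4
24 − 20 = 4

4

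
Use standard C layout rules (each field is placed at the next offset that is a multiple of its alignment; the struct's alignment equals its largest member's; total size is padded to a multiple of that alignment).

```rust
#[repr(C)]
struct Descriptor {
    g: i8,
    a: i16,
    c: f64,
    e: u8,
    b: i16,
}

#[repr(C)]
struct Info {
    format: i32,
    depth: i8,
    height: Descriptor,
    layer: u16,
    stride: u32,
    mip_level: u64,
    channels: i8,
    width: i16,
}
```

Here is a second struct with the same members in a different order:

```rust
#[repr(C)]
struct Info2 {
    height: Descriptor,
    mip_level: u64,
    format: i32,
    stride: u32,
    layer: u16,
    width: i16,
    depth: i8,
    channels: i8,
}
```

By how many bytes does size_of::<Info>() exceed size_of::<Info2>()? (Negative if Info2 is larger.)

8

Descriptor: @0: g [1B, align 1] → 1; +1 pad (align 2); @2: a [2B, align 2] → 4; +4 pad (align 8); @8: c [8B, align 8] → 16; @16: e [1B, align 1] → 17; +1 pad (align 2); @18: b [2B, align 2] → 20; +4 tail pad (align 8); size 24, align 8
@0: format [4B, align 4] → 4
@4: depth [1B, align 1] → 5
+3 pad (align 8)
@8: height [24B, align 8] → 32
@32: layer [2B, align 2] → 34
+2 pad (align 4)
@36: stride [4B, align 4] → 40
@40: mip_level [8B, align 8] → 48
@48: channels [1B, align 1] → 49
+1 pad (align 2)
@50: width [2B, align 2] → 52
+4 tail pad (align 8)
size 56, align 8
— Info2 —
@0: height [24B, align 8] → 24
@24: mip_level [8B, align 8] → 32
@32: format [4B, align 4] → 36
@36: stride [4B, align 4] → 40
@40: layer [2B, align 2] → 42
@42: width [2B, align 2] → 44
@44: depth [1B, align 1] → 45
@45: channels [1B, align 1] → 46
+2 tail pad (align 8)
size 48, align 8
56 − 48 = 8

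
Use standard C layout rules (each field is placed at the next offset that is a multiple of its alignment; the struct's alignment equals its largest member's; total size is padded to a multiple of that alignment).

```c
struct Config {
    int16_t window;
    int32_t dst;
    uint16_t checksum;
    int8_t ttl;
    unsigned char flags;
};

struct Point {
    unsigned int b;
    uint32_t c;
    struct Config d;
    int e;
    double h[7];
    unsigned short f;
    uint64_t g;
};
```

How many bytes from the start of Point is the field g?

Config: @0: window [2B, align 2] → 2; +2 pad (align 4); @4: dst [4B, align 4] → 8; @8: checksum [2B, align 2] → 10; @10: ttl [1B, align 1] → 11; @11: flags [1B, align 1] → 12; size 12, align 4
@0: b [4B, align 4] → 4
@4: c [4B, align 4] → 8
@8: d [12B, align 4] → 20
@20: e [4B, align 4] → 24
@24: h [56B, align 8] → 80
@80: f [2B, align 2] → 82
+6 pad (align 8)
@88: g [8B, align 8] → 96

88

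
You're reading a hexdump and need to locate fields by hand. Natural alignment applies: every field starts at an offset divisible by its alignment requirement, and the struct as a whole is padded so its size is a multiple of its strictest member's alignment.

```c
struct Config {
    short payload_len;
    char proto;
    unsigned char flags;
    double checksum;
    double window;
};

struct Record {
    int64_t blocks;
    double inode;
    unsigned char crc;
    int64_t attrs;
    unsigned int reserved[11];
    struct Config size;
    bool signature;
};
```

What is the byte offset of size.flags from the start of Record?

Config: @0: payload_len [2B, align 2] → 2; @2: proto [1B, align 1] → 3; @3: flags [1B, align 1] → 4; +4 pad (align 8); @8: checksum [8B, align 8] → 16; @16: window [8B, align 8] → 24; size 24, align 8
@0: blocks [8B, align 8] → 8
@8: inode [8B, align 8] → 16
@16: crc [1B, align 1] → 17
+7 pad (align 8)
@24: attrs [8B, align 8] → 32
@32: reserved [44B, align 4] → 76
+4 pad (align 8)
@80: size [24B, align 8] → 104
within Config: flags at 3
80 + 3 = 83

83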